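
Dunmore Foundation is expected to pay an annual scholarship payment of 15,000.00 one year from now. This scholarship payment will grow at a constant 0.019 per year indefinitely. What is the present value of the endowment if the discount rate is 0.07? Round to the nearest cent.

Growing perpetuity: P = D₁ / (r − g) = 15,000.0000 / (0.07 − 0.019) = 294,117.65

294117.65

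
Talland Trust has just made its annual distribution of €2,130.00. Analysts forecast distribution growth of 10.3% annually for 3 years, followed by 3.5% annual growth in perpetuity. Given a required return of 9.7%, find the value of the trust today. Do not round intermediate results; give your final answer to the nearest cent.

D_1 = 2349.39000
D_2 = 2591.37717
D_3 = 2858.28902
Terminal value at year 3: TV = D_3×(1+g_2)/(r−g_2) = 2958.32913/0.062 = 47714.98603
P_0 = D_1/(1+r)^1 + D_2/(1+r)^2 + D_3/(1+r)^3 + TV/(1+r)^3
    = 2141.64995 + 2153.36363 + 2165.14137 + 36143.89220 = 42604.04715

€42604.05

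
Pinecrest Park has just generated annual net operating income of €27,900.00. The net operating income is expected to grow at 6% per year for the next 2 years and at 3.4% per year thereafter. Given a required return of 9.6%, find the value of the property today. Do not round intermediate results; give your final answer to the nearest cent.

€488315.69

D_1 = 29574.00000
D_2 = 31348.44000
Terminal value at year 2: TV = D_2×(1+g_2)/(r−g_2) = 32414.28696/0.062 = 522811.08000
P_0 = D_1/(1+r)^1 + D_2/(1+r)^2 + TV/(1+r)^2
    = 26983.57664 + 26097.25478 + 435234.86201 = 488315.69343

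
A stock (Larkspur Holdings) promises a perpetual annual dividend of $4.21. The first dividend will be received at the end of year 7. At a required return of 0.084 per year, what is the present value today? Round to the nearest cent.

Value at end of year 6: C / r = $4.21 / 0.084 = $50.1190
Discount to today: PV = $50.1190 / (1 + 0.084)^6 = $50.1190 / 1.622466 = $30.89

$30.89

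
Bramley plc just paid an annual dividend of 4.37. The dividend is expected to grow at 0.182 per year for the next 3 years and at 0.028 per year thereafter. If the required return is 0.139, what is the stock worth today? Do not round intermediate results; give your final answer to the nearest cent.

59.36

D_1 = 5.16534
D_2 = 6.10543
D_3 = 7.21662
Terminal value at year 3: TV = D_3×(1+g_2)/(r−g_2) = 7.41869/0.111 = 66.83501
P_0 = D_1/(1+r)^1 + D_2/(1+r)^2 + D_3/(1+r)^3 + TV/(1+r)^3
    = 4.53498 + 4.70618 + 4.88385 + 45.23065 = 59.35567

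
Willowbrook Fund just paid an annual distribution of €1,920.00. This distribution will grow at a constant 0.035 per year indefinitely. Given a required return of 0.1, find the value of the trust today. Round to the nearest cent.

D₁ = D₀ × (1 + g) = €1,920.00 × 1.035 = €1,987.2000
Growing perpetuity: P = D₁ / (r − g) = €1,987.2000 / (0.1 − 0.035) = €30,572.31

€30572.31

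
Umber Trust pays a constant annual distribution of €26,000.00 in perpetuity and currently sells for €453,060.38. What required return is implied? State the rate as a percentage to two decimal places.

5.74%

P = C/r ⇒ r = C/P = €26,000.00/€453,060.38 = 0.057387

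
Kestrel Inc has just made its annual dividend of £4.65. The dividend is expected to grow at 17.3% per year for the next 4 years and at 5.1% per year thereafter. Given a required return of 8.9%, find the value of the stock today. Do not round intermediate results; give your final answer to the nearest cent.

£195.60

D_1 = 5.45445
D_2 = 6.39807
D_3 = 7.50494
D_4 = 8.80329
Terminal value at year 4: TV = D_4×(1+g_2)/(r−g_2) = 9.25226/0.038 = 243.48046
P_0 = D_1/(1+r)^1 + D_2/(1+r)^2 + D_3/(1+r)^3 + D_4/(1+r)^4 + TV/(1+r)^4
    = 5.00868 + 5.39502 + 5.81117 + 6.25941 + 173.12214 = 195.59641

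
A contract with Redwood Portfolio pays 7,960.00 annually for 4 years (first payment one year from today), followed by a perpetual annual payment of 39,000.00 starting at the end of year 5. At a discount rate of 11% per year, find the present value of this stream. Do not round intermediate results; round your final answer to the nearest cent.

PV of 4-year annuity: 7,960.00 × [1 − (1+0.11)^−4] / 0.11 = 24695.46769
Perpetuity value at year 4: 39,000.00 / 0.11 = 354545.45455
PV of perpetuity: 354545.45455 / (1+0.11)^4 = 233550.07265
Total PV = 24695.46769 + 233550.07265 = 258245.54034

258245.54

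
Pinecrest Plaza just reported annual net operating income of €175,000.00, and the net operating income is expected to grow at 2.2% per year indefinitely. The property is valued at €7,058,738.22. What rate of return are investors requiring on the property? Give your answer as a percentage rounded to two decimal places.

D₁ = €175,000.00 × 1.022 = €178,850.0000
P = D₁/(r − g) ⇒ r = D₁/P + g = €178,850.0000/€7,058,738.22 + 0.022 = 0.025337 + 0.022 = 0.047337

4.73%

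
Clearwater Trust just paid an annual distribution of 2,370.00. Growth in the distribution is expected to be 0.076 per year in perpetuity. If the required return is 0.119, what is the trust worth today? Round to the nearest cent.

D₁ = D₀ × (1 + g) = 2,370.00 × 1.076 = 2,550.1200
Growing perpetuity: P = D₁ / (r − g) = 2,550.1200 / (0.119 − 0.076) = 59,305.12

59305.12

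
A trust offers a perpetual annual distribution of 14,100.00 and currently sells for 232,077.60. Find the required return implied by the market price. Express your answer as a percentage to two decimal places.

P = C/r ⇒ r = C/P = 14,100.00/232,077.60 = 0.060756

6.08%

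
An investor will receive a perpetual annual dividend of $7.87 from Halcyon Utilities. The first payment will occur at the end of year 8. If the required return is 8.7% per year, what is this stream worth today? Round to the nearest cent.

$50.45

Value at end of year 7: C / r = $7.87 / 0.087 = $90.4598
Discount to today: PV = $90.4598 / (1 + 0.087)^7 = $90.4598 / 1.793109 = $50.45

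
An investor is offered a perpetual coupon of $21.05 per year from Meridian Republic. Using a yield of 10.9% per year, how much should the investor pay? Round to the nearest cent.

$193.12

Level perpetuity: PV = C / r = $21.05 / 0.109 = $193.12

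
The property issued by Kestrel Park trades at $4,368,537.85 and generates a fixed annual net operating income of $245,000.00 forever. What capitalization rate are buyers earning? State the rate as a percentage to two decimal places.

5.61%

P = C/r ⇒ r = C/P = $245,000.00/$4,368,537.85 = 0.056083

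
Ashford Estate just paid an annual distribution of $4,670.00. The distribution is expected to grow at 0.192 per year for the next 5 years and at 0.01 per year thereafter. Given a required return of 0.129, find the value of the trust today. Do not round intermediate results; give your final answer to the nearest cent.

D_1 = 5566.64000
D_2 = 6635.43488
D_3 = 7909.43838
D_4 = 9428.05055
D_5 = 11238.23625
Terminal value at year 5: TV = D_5×(1+g_2)/(r−g_2) = 11350.61861/0.119 = 95383.34969
P_0 = D_1/(1+r)^1 + D_2/(1+r)^2 + D_3/(1+r)^3 + D_4/(1+r)^4 + D_5/(1+r)^5 + TV/(1+r)^5
    = 4930.59345 + 5205.72842 + 5496.21637 + 5802.91400 + 6126.72586 + 51999.94213 = 79562.12022

$79562.12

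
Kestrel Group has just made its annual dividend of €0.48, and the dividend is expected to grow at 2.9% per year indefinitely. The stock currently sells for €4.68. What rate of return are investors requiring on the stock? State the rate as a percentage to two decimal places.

D₁ = €0.48 × 1.029 = €0.4939
P = D₁/(r − g) ⇒ r = D₁/P + g = €0.4939/€4.68 + 0.029 = 0.105538 + 0.029 = 0.134538

13.45%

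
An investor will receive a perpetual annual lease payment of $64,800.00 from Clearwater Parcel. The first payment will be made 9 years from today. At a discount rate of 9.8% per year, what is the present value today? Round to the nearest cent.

$312989.82

Value at end of year 8: C / r = $64,800.00 / 0.098 = $661,224.4898
Discount to today: PV = $661,224.4898 / (1 + 0.098)^8 = $661,224.4898 / 2.112607 = $312,989.82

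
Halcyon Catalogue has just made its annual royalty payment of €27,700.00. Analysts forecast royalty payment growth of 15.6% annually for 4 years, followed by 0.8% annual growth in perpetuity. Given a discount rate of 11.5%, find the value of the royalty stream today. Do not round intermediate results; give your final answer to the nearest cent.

D_1 = 32021.20000
D_2 = 37016.50720
D_3 = 42791.08232
D_4 = 49466.49117
Terminal value at year 4: TV = D_4×(1+g_2)/(r−g_2) = 49862.22309/0.107 = 466002.08500
P_0 = D_1/(1+r)^1 + D_2/(1+r)^2 + D_3/(1+r)^3 + D_4/(1+r)^4 + TV/(1+r)^4
    = 28718.56502 + 29774.58401 + 30869.43418 + 32004.54342 + 301500.74547 = 422867.87210

€422867.87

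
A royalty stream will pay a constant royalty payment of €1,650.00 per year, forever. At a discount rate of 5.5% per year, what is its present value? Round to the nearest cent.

Level perpetuity: PV = C / r = €1,650.00 / 0.055 = €30,000.00

€30000.00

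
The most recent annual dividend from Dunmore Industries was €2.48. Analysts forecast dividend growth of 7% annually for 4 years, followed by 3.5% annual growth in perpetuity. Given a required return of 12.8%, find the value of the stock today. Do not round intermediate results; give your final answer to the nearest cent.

€31.06

D_1 = 2.65360
D_2 = 2.83935
D_3 = 3.03811
D_4 = 3.25077
Terminal value at year 4: TV = D_4×(1+g_2)/(r−g_2) = 3.36455/0.093 = 36.17797
P_0 = D_1/(1+r)^1 + D_2/(1+r)^2 + D_3/(1+r)^3 + D_4/(1+r)^4 + TV/(1+r)^4
    = 2.35248 + 2.23152 + 2.11678 + 2.00794 + 22.34641 = 31.05513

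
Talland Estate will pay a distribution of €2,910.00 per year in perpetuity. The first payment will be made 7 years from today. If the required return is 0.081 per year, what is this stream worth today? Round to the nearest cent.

€22514.06

Value at end of year 6: C / r = €2,910.00 / 0.081 = €35,925.9259
Discount to today: PV = €35,925.9259 / (1 + 0.081)^6 = €35,925.9259 / 1.595711 = €22,514.06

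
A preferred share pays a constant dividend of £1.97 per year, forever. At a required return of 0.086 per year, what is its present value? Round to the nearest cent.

£22.91

Level perpetuity: PV = C / r = £1.97 / 0.086 = £22.91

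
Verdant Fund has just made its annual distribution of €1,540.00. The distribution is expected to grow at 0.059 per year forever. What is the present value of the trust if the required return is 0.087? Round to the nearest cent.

€58245.00

D₁ = D₀ × (1 + g) = €1,540.00 × 1.059 = €1,630.8600
Growing perpetuity: P = D₁ / (r − g) = €1,630.8600 / (0.087 − 0.059) = €58,245.00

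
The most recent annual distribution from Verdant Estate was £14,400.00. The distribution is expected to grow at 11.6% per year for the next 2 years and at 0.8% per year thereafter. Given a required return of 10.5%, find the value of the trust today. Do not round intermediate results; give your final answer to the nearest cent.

D_1 = 16070.40000
D_2 = 17934.56640
Terminal value at year 2: TV = D_2×(1+g_2)/(r−g_2) = 18078.04293/0.097 = 186371.57661
P_0 = D_1/(1+r)^1 + D_2/(1+r)^2 + TV/(1+r)^2
    = 14543.34842 + 14688.12383 + 152635.34867 = 181866.82092

£181866.82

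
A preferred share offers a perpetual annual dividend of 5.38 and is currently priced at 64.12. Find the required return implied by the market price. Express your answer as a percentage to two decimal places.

8.39%

P = C/r ⇒ r = C/P = 5.38/64.12 = 0.083905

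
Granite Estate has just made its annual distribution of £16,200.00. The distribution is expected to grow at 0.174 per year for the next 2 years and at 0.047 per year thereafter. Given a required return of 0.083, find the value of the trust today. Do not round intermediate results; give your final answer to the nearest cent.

D_1 = 19018.80000
D_2 = 22328.07120
Terminal value at year 2: TV = D_2×(1+g_2)/(r−g_2) = 23377.49055/0.036 = 649374.73740
P_0 = D_1/(1+r)^1 + D_2/(1+r)^2 + TV/(1+r)^2
    = 17561.21884 + 19036.81525 + 553654.04348 = 590252.07756

£590252.08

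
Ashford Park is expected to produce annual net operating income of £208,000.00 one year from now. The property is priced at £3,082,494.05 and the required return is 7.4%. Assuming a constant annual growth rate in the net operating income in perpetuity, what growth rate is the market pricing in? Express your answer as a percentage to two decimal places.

P = D₁/(r−g) ⇒ g = r − D₁/P = 0.074 − £208,000.00/£3,082,494.05 = 0.006522

0.65%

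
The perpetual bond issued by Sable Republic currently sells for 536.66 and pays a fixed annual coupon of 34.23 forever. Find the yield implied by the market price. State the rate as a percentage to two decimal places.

6.38%

P = C/r ⇒ r = C/P = 34.23/536.66 = 0.063783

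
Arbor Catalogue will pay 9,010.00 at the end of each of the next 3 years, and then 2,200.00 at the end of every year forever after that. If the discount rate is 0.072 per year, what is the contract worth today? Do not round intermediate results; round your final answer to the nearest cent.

PV of 3-year annuity: 9,010.00 × [1 − (1+0.072)^−3] / 0.072 = 23558.95204
Perpetuity value at year 3: 2,200.00 / 0.072 = 30555.55556
PV of perpetuity: 30555.55556 / (1+0.072)^3 = 24803.09224
Total PV = 23558.95204 + 24803.09224 = 48362.04428

48362.04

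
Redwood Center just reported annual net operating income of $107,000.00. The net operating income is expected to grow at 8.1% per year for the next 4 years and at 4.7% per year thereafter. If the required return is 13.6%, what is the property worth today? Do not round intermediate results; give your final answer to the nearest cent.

$1410762.75

D_1 = 115667.00000
D_2 = 125036.02700
D_3 = 135163.94519
D_4 = 146112.22475
Terminal value at year 4: TV = D_4×(1+g_2)/(r−g_2) = 152979.49931/0.089 = 1718870.77877
P_0 = D_1/(1+r)^1 + D_2/(1+r)^2 + D_3/(1+r)^3 + D_4/(1+r)^4 + TV/(1+r)^4
    = 101819.54225 + 96889.89892 + 92198.92670 + 87735.07022 + 1032119.30918 = 1410762.74728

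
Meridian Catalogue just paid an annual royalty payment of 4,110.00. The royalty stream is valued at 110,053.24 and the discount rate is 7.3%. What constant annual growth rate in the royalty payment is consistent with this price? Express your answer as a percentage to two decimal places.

P = D₀(1+g)/(r−g) ⇒ P(r−g) = D₀(1+g) ⇒ g(P+D₀) = P·r − D₀
g = (P·r − D₀)/(P + D₀) = (110,053.24×0.073 − 4,110.00) / (110,053.24 + 4,110.00) = 0.034371

3.44%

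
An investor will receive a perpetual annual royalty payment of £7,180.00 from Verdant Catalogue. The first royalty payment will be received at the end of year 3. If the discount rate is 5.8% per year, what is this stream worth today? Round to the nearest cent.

Value at end of year 2: C / r = £7,180.00 / 0.058 = £123,793.1034
Discount to today: PV = £123,793.1034 / (1 + 0.058)^2 = £123,793.1034 / 1.119364 = £110,592.36

£110592.36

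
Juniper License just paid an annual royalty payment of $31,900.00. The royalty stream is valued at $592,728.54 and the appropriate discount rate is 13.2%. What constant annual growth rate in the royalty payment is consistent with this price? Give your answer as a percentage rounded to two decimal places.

7.42%

P = D₀(1+g)/(r−g) ⇒ P(r−g) = D₀(1+g) ⇒ g(P+D₀) = P·r − D₀
g = (P·r − D₀)/(P + D₀) = ($592,728.54×0.132 − $31,900.00) / ($592,728.54 + $31,900.00) = 0.074188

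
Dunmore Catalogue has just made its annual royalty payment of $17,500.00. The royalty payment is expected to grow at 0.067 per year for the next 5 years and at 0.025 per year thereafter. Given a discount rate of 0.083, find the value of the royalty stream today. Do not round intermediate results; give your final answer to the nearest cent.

$370784.57

D_1 = 18672.50000
D_2 = 19923.55750
D_3 = 21258.43585
D_4 = 22682.75105
D_5 = 24202.49538
Terminal value at year 5: TV = D_5×(1+g_2)/(r−g_2) = 24807.55776/0.058 = 427716.51310
P_0 = D_1/(1+r)^1 + D_2/(1+r)^2 + D_3/(1+r)^3 + D_4/(1+r)^4 + D_5/(1+r)^5 + TV/(1+r)^5
    = 17241.45891 + 16986.73745 + 16735.77919 + 16488.52852 + 16244.93069 + 287087.13716 = 370784.57191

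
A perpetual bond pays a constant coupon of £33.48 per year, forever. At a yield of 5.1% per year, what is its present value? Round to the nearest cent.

Level perpetuity: PV = C / r = £33.48 / 0.051 = £656.47

£656.47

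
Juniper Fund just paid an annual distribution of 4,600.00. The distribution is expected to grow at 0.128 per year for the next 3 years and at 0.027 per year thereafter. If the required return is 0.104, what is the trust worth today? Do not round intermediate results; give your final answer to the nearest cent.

79850.90

D_1 = 5188.80000
D_2 = 5852.96640
D_3 = 6602.14610
Terminal value at year 3: TV = D_3×(1+g_2)/(r−g_2) = 6780.40404/0.077 = 88057.19538
P_0 = D_1/(1+r)^1 + D_2/(1+r)^2 + D_3/(1+r)^3 + TV/(1+r)^3
    = 4700.00000 + 4802.17391 + 4906.56900 + 65442.16053 = 79850.90344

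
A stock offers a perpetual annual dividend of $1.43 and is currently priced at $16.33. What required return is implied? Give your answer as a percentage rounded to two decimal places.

P = C/r ⇒ r = C/P = $1.43/$16.33 = 0.087569

8.76%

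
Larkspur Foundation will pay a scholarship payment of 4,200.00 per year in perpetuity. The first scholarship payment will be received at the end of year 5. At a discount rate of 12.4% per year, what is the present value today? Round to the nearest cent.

21220.83

Value at end of year 4: C / r = 4,200.00 / 0.124 = 33,870.9677
Discount to today: PV = 33,870.9677 / (1 + 0.124)^4 = 33,870.9677 / 1.596119 = 21,220.83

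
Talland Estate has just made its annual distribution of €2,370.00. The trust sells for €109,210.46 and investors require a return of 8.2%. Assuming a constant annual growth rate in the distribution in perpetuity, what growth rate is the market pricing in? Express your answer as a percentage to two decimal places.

P = D₀(1+g)/(r−g) ⇒ P(r−g) = D₀(1+g) ⇒ g(P+D₀) = P·r − D₀
g = (P·r − D₀)/(P + D₀) = (€109,210.46×0.082 − €2,370.00) / (€109,210.46 + €2,370.00) = 0.059018

5.90%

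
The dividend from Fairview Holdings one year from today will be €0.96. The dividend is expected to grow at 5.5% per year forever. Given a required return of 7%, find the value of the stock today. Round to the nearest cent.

€64.00

Growing perpetuity: P = D₁ / (r − g) = €0.9600 / (0.07 − 0.055) = €64.00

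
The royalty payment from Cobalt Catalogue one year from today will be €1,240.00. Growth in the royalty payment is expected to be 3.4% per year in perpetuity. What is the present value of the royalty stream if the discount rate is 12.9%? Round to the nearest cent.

Growing perpetuity: P = D₁ / (r − g) = €1,240.0000 / (0.129 − 0.034) = €13,052.63

€13052.63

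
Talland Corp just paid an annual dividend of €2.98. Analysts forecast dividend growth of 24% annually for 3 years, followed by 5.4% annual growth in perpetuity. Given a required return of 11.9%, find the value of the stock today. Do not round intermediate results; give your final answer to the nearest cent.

€76.77

D_1 = 3.69520
D_2 = 4.58205
D_3 = 5.68174
Terminal value at year 3: TV = D_3×(1+g_2)/(r−g_2) = 5.98855/0.065 = 92.13159
P_0 = D_1/(1+r)^1 + D_2/(1+r)^2 + D_3/(1+r)^3 + TV/(1+r)^3
    = 3.30223 + 3.65931 + 4.05500 + 65.75342 = 76.76996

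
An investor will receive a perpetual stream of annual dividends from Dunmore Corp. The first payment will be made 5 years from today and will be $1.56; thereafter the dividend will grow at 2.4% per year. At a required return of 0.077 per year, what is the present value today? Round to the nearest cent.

$21.88

Value at end of year 4: C₁ / (r − g) = $1.56 / (0.077 − 0.024) = $29.4340
Discount to today: PV = $29.4340 / (1 + 0.077)^4 = $29.4340 / 1.345435 = $21.88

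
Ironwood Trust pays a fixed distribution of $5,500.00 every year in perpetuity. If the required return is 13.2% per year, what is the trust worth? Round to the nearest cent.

$41666.67

Level perpetuity: PV = C / r = $5,500.00 / 0.132 = $41,666.67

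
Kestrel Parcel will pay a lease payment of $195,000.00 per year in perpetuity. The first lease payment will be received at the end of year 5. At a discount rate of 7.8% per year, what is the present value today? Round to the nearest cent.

Value at end of year 4: C / r = $195,000.00 / 0.078 = $2,500,000.0000
Discount to today: PV = $2,500,000.0000 / (1 + 0.078)^4 = $2,500,000.0000 / 1.350439 = $1,851,249.55

$1851249.55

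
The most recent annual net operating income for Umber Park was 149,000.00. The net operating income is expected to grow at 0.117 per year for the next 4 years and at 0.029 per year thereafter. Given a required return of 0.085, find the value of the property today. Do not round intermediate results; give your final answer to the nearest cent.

D_1 = 166433.00000
D_2 = 185905.66100
D_3 = 207656.62334
D_4 = 231952.44827
Terminal value at year 4: TV = D_4×(1+g_2)/(r−g_2) = 238679.06927/0.056 = 4262126.23691
P_0 = D_1/(1+r)^1 + D_2/(1+r)^2 + D_3/(1+r)^3 + D_4/(1+r)^4 + TV/(1+r)^4
    = 153394.47005 + 157918.54658 + 162576.05210 + 167370.92184 + 3075440.68886 = 3716700.67944

3716700.68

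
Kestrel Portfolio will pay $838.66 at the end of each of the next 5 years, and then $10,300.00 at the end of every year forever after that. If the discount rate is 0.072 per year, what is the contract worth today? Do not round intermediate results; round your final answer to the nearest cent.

PV of 5-year annuity: $838.66 × [1 − (1+0.072)^−5] / 0.072 = 3420.33550
Perpetuity value at year 5: $10,300.00 / 0.072 = 143055.55556
PV of perpetuity: 143055.55556 / (1+0.072)^5 = 101048.71648
Total PV = 3420.33550 + 101048.71648 = 104469.05198

$104469.05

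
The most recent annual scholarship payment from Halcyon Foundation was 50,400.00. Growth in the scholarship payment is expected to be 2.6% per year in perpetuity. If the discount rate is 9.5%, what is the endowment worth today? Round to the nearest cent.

D₁ = D₀ × (1 + g) = 50,400.00 × 1.026 = 51,710.4000
Growing perpetuity: P = D₁ / (r − g) = 51,710.4000 / (0.095 − 0.026) = 749,426.09

749426.09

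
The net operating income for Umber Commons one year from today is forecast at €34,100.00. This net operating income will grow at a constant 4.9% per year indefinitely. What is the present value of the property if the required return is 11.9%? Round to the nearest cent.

€487142.86

Growing perpetuity: P = D₁ / (r − g) = €34,100.0000 / (0.119 − 0.049) = €487,142.86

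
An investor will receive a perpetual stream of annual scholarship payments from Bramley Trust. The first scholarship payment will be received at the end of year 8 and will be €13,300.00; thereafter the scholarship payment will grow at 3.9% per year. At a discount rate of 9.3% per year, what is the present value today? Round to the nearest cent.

Value at end of year 7: C₁ / (r − g) = €13,300.00 / (0.093 − 0.039) = €246,296.2963
Discount to today: PV = €246,296.2963 / (1 + 0.093)^7 = €246,296.2963 / 1.863550 = €132,165.09

€132165.09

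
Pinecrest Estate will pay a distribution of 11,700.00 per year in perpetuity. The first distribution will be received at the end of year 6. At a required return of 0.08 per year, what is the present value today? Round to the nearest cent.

99535.29

Value at end of year 5: C / r = 11,700.00 / 0.08 = 146,250.0000
Discount to today: PV = 146,250.0000 / (1 + 0.08)^5 = 146,250.0000 / 1.469328 = 99,535.29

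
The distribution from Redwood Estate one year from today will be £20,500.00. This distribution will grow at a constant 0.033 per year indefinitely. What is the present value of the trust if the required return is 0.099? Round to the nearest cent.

Growing perpetuity: P = D₁ / (r − g) = £20,500.0000 / (0.099 − 0.033) = £310,606.06

£310606.06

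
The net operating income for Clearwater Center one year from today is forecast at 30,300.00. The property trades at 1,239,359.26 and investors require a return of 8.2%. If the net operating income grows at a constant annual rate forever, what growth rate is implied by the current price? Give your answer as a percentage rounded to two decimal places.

5.76%

P = D₁/(r−g) ⇒ g = r − D₁/P = 0.082 − 30,300.00/1,239,359.26 = 0.057552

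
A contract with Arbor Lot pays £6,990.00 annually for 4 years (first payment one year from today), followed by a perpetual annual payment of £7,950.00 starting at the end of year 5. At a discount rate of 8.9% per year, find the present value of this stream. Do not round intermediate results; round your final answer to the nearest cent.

PV of 4-year annuity: £6,990.00 × [1 − (1+0.089)^−4] / 0.089 = 22695.43750
Perpetuity value at year 4: £7,950.00 / 0.089 = 89325.84270
PV of perpetuity: 89325.84270 / (1+0.089)^4 = 63513.43524
Total PV = 22695.43750 + 63513.43524 = 86208.87274

£86208.87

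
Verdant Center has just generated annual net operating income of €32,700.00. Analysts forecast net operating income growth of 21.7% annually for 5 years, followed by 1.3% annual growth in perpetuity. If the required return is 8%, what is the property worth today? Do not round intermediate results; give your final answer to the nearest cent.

D_1 = 39795.90000
D_2 = 48431.61030
D_3 = 58941.26974
D_4 = 71731.52527
D_5 = 87297.26625
Terminal value at year 5: TV = D_5×(1+g_2)/(r−g_2) = 88432.13071/0.067 = 1319882.54794
P_0 = D_1/(1+r)^1 + D_2/(1+r)^2 + D_3/(1+r)^3 + D_4/(1+r)^4 + D_5/(1+r)^5 + TV/(1+r)^5
    = 36848.05556 + 41522.29964 + 46789.48024 + 52724.81246 + 59413.05256 + 898289.88419 = 1135587.58464

€1135587.58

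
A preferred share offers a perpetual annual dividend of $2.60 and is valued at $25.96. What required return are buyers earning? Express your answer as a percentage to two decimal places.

P = C/r ⇒ r = C/P = $2.60/$25.96 = 0.100154

10.02%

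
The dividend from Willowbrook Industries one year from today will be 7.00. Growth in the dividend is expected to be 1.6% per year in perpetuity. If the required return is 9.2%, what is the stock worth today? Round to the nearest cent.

92.11

Growing perpetuity: P = D₁ / (r − g) = 7.0000 / (0.092 − 0.016) = 92.11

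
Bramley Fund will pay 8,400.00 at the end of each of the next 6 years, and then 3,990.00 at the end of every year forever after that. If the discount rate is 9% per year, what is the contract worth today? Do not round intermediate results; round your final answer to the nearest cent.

64116.23

PV of 6-year annuity: 8,400.00 × [1 − (1+0.09)^−6] / 0.09 = 37681.71616
Perpetuity value at year 6: 3,990.00 / 0.09 = 44333.33333
PV of perpetuity: 44333.33333 / (1+0.09)^6 = 26434.51816
Total PV = 37681.71616 + 26434.51816 = 64116.23432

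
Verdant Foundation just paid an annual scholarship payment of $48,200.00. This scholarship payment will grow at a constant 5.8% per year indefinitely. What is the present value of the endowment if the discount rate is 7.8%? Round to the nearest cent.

$2549780.00

D₁ = D₀ × (1 + g) = $48,200.00 × 1.058 = $50,995.6000
Growing perpetuity: P = D₁ / (r − g) = $50,995.6000 / (0.078 − 0.058) = $2,549,780.00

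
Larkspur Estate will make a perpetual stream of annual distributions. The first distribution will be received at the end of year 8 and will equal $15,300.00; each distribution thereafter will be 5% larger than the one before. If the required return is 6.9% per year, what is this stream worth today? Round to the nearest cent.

Value at end of year 7: C₁ / (r − g) = $15,300.00 / (0.069 − 0.05) = $805,263.1579
Discount to today: PV = $805,263.1579 / (1 + 0.069)^7 = $805,263.1579 / 1.595306 = $504,770.42

$504770.42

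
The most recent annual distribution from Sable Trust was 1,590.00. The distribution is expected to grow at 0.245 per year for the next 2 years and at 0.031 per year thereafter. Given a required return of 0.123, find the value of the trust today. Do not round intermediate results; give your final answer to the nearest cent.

D_1 = 1979.55000
D_2 = 2464.53975
Terminal value at year 2: TV = D_2×(1+g_2)/(r−g_2) = 2540.94048/0.092 = 27618.91829
P_0 = D_1/(1+r)^1 + D_2/(1+r)^2 + TV/(1+r)^2
    = 1762.73375 + 1954.23287 + 21900.15318 = 25617.11981

25617.12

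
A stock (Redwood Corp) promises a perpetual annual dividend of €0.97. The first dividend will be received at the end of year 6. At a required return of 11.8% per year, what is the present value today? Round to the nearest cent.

Value at end of year 5: C / r = €0.97 / 0.118 = €8.2203
Discount to today: PV = €8.2203 / (1 + 0.118)^5 = €8.2203 / 1.746663 = €4.71

€4.71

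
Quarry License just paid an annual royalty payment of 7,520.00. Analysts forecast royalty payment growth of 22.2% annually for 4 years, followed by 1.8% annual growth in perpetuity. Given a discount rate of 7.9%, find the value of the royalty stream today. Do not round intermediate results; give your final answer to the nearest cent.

D_1 = 9189.44000
D_2 = 11229.49568
D_3 = 13722.44372
D_4 = 16768.82623
Terminal value at year 4: TV = D_4×(1+g_2)/(r−g_2) = 17070.66510/0.061 = 279846.96884
P_0 = D_1/(1+r)^1 + D_2/(1+r)^2 + D_3/(1+r)^3 + D_4/(1+r)^4 + TV/(1+r)^4
    = 8516.62651 + 9645.33604 + 10923.63359 + 12371.34407 + 206459.47967 = 247916.41988

247916.42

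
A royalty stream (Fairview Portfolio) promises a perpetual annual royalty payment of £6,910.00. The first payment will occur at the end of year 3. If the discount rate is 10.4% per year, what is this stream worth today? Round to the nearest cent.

£54513.81

Value at end of year 2: C / r = £6,910.00 / 0.104 = £66,442.3077
Discount to today: PV = £66,442.3077 / (1 + 0.104)^2 = £66,442.3077 / 1.218816 = £54,513.81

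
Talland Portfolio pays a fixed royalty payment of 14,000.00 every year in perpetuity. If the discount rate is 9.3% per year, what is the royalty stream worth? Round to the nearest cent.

Level perpetuity: PV = C / r = 14,000.00 / 0.093 = 150,537.63

150537.63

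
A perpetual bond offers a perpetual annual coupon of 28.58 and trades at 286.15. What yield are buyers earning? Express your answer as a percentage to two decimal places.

9.99%

P = C/r ⇒ r = C/P = 28.58/286.15 = 0.099878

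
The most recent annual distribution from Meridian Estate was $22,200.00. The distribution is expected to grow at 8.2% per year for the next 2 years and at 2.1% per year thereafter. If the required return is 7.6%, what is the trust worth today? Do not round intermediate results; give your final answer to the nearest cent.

$461493.66

D_1 = 24020.40000
D_2 = 25990.07280
Terminal value at year 2: TV = D_2×(1+g_2)/(r−g_2) = 26535.86433/0.055 = 482470.26052
P_0 = D_1/(1+r)^1 + D_2/(1+r)^2 + TV/(1+r)^2
    = 22323.79182 + 22448.27393 + 416721.59427 = 461493.66002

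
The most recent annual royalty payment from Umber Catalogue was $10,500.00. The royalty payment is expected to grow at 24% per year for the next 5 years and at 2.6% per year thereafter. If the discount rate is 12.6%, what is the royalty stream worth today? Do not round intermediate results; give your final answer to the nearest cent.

$245251.56

D_1 = 13020.00000
D_2 = 16144.80000
D_3 = 20019.55200
D_4 = 24824.24448
D_5 = 30782.06316
Terminal value at year 5: TV = D_5×(1+g_2)/(r−g_2) = 31582.39680/0.1 = 315823.96797
P_0 = D_1/(1+r)^1 + D_2/(1+r)^2 + D_3/(1+r)^3 + D_4/(1+r)^4 + D_5/(1+r)^5 + TV/(1+r)^5
    = 11563.05506 + 12733.73737 + 14022.94346 + 15442.67308 + 17006.14087 + 174483.00536 = 245251.55521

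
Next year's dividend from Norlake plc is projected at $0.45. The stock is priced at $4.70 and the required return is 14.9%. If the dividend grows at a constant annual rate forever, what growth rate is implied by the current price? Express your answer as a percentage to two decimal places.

5.33%

P = D₁/(r−g) ⇒ g = r − D₁/P = 0.149 − $0.45/$4.70 = 0.053255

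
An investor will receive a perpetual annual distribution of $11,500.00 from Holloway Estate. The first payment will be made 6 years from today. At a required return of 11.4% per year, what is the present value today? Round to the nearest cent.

Value at end of year 5: C / r = $11,500.00 / 0.114 = $100,877.1930
Discount to today: PV = $100,877.1930 / (1 + 0.114)^5 = $100,877.1930 / 1.715639 = $58,798.61

$58798.61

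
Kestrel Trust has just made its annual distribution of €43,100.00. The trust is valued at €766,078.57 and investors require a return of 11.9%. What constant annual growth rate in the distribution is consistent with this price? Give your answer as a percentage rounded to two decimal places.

P = D₀(1+g)/(r−g) ⇒ P(r−g) = D₀(1+g) ⇒ g(P+D₀) = P·r − D₀
g = (P·r − D₀)/(P + D₀) = (€766,078.57×0.119 − €43,100.00) / (€766,078.57 + €43,100.00) = 0.059398

5.94%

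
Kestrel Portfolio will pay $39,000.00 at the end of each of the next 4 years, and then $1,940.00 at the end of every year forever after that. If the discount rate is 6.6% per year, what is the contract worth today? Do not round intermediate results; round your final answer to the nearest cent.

$156065.91

PV of 4-year annuity: $39,000.00 × [1 − (1+0.066)^−4] / 0.066 = 133302.94070
Perpetuity value at year 4: $1,940.00 / 0.066 = 29393.93939
PV of perpetuity: 29393.93939 / (1+0.066)^4 = 22762.97260
Total PV = 133302.94070 + 22762.97260 = 156065.91330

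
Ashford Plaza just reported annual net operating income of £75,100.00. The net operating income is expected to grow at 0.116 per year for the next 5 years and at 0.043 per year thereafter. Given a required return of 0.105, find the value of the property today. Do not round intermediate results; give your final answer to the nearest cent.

D_1 = 83811.60000
D_2 = 93533.74560
D_3 = 104383.66009
D_4 = 116492.16466
D_5 = 130005.25576
Terminal value at year 5: TV = D_5×(1+g_2)/(r−g_2) = 135595.48176/0.062 = 2187023.89933
P_0 = D_1/(1+r)^1 + D_2/(1+r)^2 + D_3/(1+r)^3 + D_4/(1+r)^4 + D_5/(1+r)^5 + TV/(1+r)^5
    = 75847.60181 + 76602.64581 + 77365.20608 + 78135.35746 + 78913.17550 + 1327523.25874 = 1714387.24540

£1714387.25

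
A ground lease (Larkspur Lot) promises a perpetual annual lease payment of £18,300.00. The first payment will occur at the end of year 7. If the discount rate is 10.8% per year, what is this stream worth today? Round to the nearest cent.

Value at end of year 6: C / r = £18,300.00 / 0.108 = £169,444.4444
Discount to today: PV = £169,444.4444 / (1 + 0.108)^6 = £169,444.4444 / 1.850285 = £91,577.50

£91577.50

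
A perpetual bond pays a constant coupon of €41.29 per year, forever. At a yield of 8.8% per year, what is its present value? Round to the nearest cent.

Level perpetuity: PV = C / r = €41.29 / 0.088 = €469.20

€469.20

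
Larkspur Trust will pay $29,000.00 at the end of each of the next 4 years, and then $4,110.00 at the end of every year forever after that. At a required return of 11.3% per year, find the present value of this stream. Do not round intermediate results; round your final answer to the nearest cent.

$113099.53

PV of 4-year annuity: $29,000.00 × [1 − (1+0.113)^−4] / 0.113 = 89397.65404
Perpetuity value at year 4: $4,110.00 / 0.113 = 36371.68142
PV of perpetuity: 36371.68142 / (1+0.113)^4 = 23701.87596
Total PV = 89397.65404 + 23701.87596 = 113099.53000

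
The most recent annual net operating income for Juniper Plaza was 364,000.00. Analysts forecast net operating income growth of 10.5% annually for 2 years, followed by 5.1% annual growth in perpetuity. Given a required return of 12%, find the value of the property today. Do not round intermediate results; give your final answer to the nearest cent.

D_1 = 402220.00000
D_2 = 444453.10000
Terminal value at year 2: TV = D_2×(1+g_2)/(r−g_2) = 467120.20810/0.069 = 6769858.08841
P_0 = D_1/(1+r)^1 + D_2/(1+r)^2 + TV/(1+r)^2
    = 359125.00000 + 354315.29018 + 5396889.41997 = 6110329.71014

6110329.71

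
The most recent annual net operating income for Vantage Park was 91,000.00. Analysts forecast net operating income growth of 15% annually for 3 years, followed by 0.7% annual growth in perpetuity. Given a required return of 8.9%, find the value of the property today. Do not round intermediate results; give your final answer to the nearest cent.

D_1 = 104650.00000
D_2 = 120347.50000
D_3 = 138399.62500
Terminal value at year 3: TV = D_3×(1+g_2)/(r−g_2) = 139368.42237/0.082 = 1699614.90701
P_0 = D_1/(1+r)^1 + D_2/(1+r)^2 + D_3/(1+r)^3 + TV/(1+r)^3
    = 96097.33701 + 101480.19978 + 107164.58195 + 1316033.34175 = 1620775.46049

1620775.46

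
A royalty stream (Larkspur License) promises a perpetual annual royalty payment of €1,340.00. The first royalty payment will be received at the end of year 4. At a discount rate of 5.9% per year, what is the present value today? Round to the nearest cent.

Value at end of year 3: C / r = €1,340.00 / 0.059 = €22,711.8644
Discount to today: PV = €22,711.8644 / (1 + 0.059)^3 = €22,711.8644 / 1.187648 = €19,123.39

€19123.39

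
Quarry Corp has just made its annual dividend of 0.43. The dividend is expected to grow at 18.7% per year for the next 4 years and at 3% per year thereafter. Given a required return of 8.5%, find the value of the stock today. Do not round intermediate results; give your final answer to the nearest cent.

D_1 = 0.51041
D_2 = 0.60586
D_3 = 0.71915
D_4 = 0.85363
Terminal value at year 4: TV = D_4×(1+g_2)/(r−g_2) = 0.87924/0.055 = 15.98622
P_0 = D_1/(1+r)^1 + D_2/(1+r)^2 + D_3/(1+r)^3 + D_4/(1+r)^4 + TV/(1+r)^4
    = 0.47042 + 0.51465 + 0.56303 + 0.61596 + 11.53525 = 13.69931

13.70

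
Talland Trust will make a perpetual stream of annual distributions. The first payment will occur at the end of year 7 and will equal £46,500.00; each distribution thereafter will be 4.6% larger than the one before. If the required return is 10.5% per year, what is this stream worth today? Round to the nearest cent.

£432939.56

Value at end of year 6: C₁ / (r − g) = £46,500.00 / (0.105 − 0.046) = £788,135.5932
Discount to today: PV = £788,135.5932 / (1 + 0.105)^6 = £788,135.5932 / 1.820429 = £432,939.56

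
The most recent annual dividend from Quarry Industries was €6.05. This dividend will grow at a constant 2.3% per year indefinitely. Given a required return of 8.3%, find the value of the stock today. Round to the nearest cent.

D₁ = D₀ × (1 + g) = €6.05 × 1.023 = €6.1892
Growing perpetuity: P = D₁ / (r − g) = €6.1892 / (0.083 − 0.023) = €103.15

€103.15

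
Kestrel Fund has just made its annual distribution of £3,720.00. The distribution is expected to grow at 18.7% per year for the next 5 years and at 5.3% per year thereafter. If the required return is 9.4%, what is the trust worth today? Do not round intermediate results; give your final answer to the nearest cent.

D_1 = 4415.64000
D_2 = 5241.36468
D_3 = 6221.49988
D_4 = 7384.92035
D_5 = 8765.90046
Terminal value at year 5: TV = D_5×(1+g_2)/(r−g_2) = 9230.49318/0.041 = 225133.98005
P_0 = D_1/(1+r)^1 + D_2/(1+r)^2 + D_3/(1+r)^3 + D_4/(1+r)^4 + D_5/(1+r)^5 + TV/(1+r)^5
    = 4036.23400 + 4379.35079 + 4751.63564 + 5155.56810 + 5593.83851 + 143666.14522 = 167582.77226

£167582.77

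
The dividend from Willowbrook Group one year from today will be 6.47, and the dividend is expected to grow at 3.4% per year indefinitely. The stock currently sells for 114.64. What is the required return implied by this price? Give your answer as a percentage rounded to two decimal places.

9.04%

P = D₁/(r − g) ⇒ r = D₁/P + g = 6.4700/114.64 + 0.034 = 0.056438 + 0.034 = 0.090438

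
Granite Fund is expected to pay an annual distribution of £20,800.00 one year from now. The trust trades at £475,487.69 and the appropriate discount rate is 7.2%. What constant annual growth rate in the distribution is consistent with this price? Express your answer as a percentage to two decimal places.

2.83%

P = D₁/(r−g) ⇒ g = r − D₁/P = 0.072 − £20,800.00/£475,487.69 = 0.028255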